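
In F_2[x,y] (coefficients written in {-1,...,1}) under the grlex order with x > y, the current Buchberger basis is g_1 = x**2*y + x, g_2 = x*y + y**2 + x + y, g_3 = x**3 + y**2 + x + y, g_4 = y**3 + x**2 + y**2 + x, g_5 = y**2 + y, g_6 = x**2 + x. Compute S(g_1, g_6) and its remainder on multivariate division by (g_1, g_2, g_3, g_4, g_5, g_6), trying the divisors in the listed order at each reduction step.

lcm(LM(g_1), LM(g_6)) = x**2*y.
S = (lcm/LT(g_1))·g_1 − (lcm/LT(g_6))·g_6 = x*y + x.
Reduce S modulo (g_1, g_2, g_3, g_4, g_5, g_6) in that order:
  leading term x*y: subtract (1)·g_2 from x*y + x → y**2 + y
  leading term y**2: subtract (1)·g_5 from y**2 + y → 0
The remainder is 0, so this S-polynomial contributes no new basis element.

S(g_1, g_6) = x*y + x; remainder on division = 0.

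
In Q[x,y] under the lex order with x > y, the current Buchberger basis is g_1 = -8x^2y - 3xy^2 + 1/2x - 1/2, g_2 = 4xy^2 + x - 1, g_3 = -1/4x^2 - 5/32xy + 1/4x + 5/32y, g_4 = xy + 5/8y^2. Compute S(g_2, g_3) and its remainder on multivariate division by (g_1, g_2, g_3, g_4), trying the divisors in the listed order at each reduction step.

S(g_2, g_3) = 1/4x^2 - 5/8xy^3 + xy^2 - 1/4x + 5/8y^3; remainder on division = -1/4x + 5/8y^3 + 1/4.

lcm(LM(g_2), LM(g_3)) = x^2y^2.
S = (lcm/LT(g_2))·g_2 − (lcm/LT(g_3))·g_3 = 1/4x^2 - 5/8xy^3 + xy^2 - 1/4x + 5/8y^3.
Reduce S modulo (g_1, g_2, g_3, g_4) in that order:
  leading term x^2: subtract (-1)·g_3 from 1/4x^2 - 5/8xy^3 + xy^2 - 1/4x + 5/8y^3 → -5/8xy^3 + xy^2 - 5/32xy + 5/8y^3 + 5/32y
  leading term xy^3: subtract (-5/32y)·g_2 from -5/8xy^3 + xy^2 - 5/32xy + 5/8y^3 + 5/32y → xy^2 + 5/8y^3
  leading term xy^2: subtract (1/4)·g_2 from xy^2 + 5/8y^3 → -1/4x + 5/8y^3 + 1/4
  leading term x: no divisor's leading term divides it; move -1/4x to the remainder.
  leading term y^3: no divisor's leading term divides it; move 5/8y^3 to the remainder.
  leading term 1: no divisor's leading term divides it; move 1/4 to the remainder.
The remainder -1/4x + 5/8y^3 + 1/4 is nonzero, so it would be added as the next basis element.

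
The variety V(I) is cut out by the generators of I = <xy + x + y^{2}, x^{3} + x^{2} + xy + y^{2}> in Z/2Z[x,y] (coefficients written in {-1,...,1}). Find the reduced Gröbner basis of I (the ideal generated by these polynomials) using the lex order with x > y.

G = {x + y^{5}, y^{6} + y^{5} + y^{2}}

f_1 = xy + x + y^{2}, LT = xy.
f_2 = x^{3} + x^{2} + xy + y^{2}, LT = x^{3}.

S(f_1,f_2): lcm = x^{3}y. S = x^{3} + x^{2}y^{2} + x^{2}y + xy^{2} + y^{3}.
  leading term x^{3}: subtract (1)·f_2 from x^{3} + x^{2}y^{2} + x^{2}y + xy^{2} + y^{3} → x^{2}y^{2} + x^{2}y + x^{2} + xy^{2} + xy + y^{3} + y^{2}
  leading term x^{2}y^{2}: subtract (xy)·f_1 from x^{2}y^{2} + x^{2}y + x^{2} + xy^{2} + xy + y^{3} + y^{2} → x^{2} + xy^{3} + xy^{2} + xy + y^{3} + y^{2}
  leading term x^{2}: no divisor's leading term divides it; move x^{2} to the remainder.
  leading term xy^{3}: subtract (y^{2})·f_1 from xy^{3} + xy^{2} + xy + y^{3} + y^{2} → xy + y^{4} + y^{3} + y^{2}
  leading term xy: subtract (1)·f_1 from xy + y^{4} + y^{3} + y^{2} → x + y^{4} + y^{3}
  leading term x: no divisor's leading term divides it; move x to the remainder.
  leading term y^{4}: no divisor's leading term divides it; move y^{4} to the remainder.
  leading term y^{3}: no divisor's leading term divides it; move y^{3} to the remainder.
  remainder x^{2} + x + y^{4} + y^{3} ≠ 0; add g_3 = x^{2} + x + y^{4} + y^{3} to the basis.

S(f_1,g_3): lcm = x^{2}y. S = x^{2} + xy^{2} + xy + y^{5} + y^{4}.
  leading term x^{2}: subtract (1)·g_3 from x^{2} + xy^{2} + xy + y^{5} + y^{4} → xy^{2} + xy + x + y^{5} + y^{3}
  leading term xy^{2}: subtract (y)·f_1 from xy^{2} + xy + x + y^{5} + y^{3} → x + y^{5}
  leading term x: no divisor's leading term divides it; move x to the remainder.
  leading term y^{5}: no divisor's leading term divides it; move y^{5} to the remainder.
  remainder x + y^{5} ≠ 0; add g_4 = x + y^{5} to the basis.

S(f_1,g_4): lcm = xy. S = x + y^{6} + y^{2}.
  leading term x: subtract (1)·g_4 from x + y^{6} + y^{2} → y^{6} + y^{5} + y^{2}
  leading term y^{6}: no divisor's leading term divides it; move y^{6} to the remainder.
  leading term y^{5}: no divisor's leading term divides it; move y^{5} to the remainder.
  leading term y^{2}: no divisor's leading term divides it; move y^{2} to the remainder.
  remainder y^{6} + y^{5} + y^{2} ≠ 0; add g_5 = y^{6} + y^{5} + y^{2} to the basis.

The other S-polynomials (S(f_2,g_3), S(f_2,g_4), S(g_3,g_4), S(f_1,g_5), S(f_2,g_5), S(g_3,g_5), S(g_4,g_5)) all reduce to 0 modulo the current basis, so we have a Gröbner basis.
Inter-reduce: drop elements whose leading term is divisible by another's, tail-reduce, and make monic.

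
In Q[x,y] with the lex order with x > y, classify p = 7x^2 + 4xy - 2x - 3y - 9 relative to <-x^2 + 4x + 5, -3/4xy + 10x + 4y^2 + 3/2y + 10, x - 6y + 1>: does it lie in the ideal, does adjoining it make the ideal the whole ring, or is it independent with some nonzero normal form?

7x^2 + 4xy - 2x - 3y - 9 lies in I (it reduces to 0).

First compute the reduced Gröbner basis of I by Buchberger's algorithm.
f_1 = -x^2 + 4x + 5, LT = x^2.
f_2 = -3/4xy + 10x + 4y^2 + 3/2y + 10, LT = xy.
f_3 = x - 6y + 1, LT = x.

S(f_1,f_2): lcm = x^2y. S = 40/3x^2 + 16/3xy^2 - 2xy + 40/3x - 5y.
  reduce S modulo (f_1, f_2, f_3):
  remainder 256/9y^3 + 10240/27y^2 + 55199/9y ≠ 0; add h_4 = 256/9y^3 + 10240/27y^2 + 55199/9y to the basis.

S(f_1,f_3): lcm = x^2. S = 6xy - 5x - 5.
  reduce S modulo (f_1, f_2, f_3, h_4):
  remainder 32y^2 + 462y ≠ 0; add h_5 = 32y^2 + 462y to the basis.

S(f_2,f_3): lcm = xy. S = -40/3x + 2/3y^2 - 3y - 40/3.
  reduce S modulo (f_1, f_2, f_3, h_4, h_5):
  remainder -741/8y ≠ 0; add h_6 = -741/8y to the basis.

The other S-polynomials (S(f_1,h_4), S(f_2,h_4), S(f_3,h_4), S(f_1,h_5), S(f_2,h_5), S(f_3,h_5), S(h_4,h_5), S(f_1,h_6), S(f_2,h_6), S(f_3,h_6), S(h_4,h_6), S(h_5,h_6)) all reduce to 0 modulo the current basis, so we have a Gröbner basis.
Inter-reduce: drop elements whose leading term is divisible by another's, tail-reduce, and make monic.
Reduced Gröbner basis: {x + 1, y}.
Label its elements g_1 = x + 1, g_2 = y.

Reduce p = 7x^2 + 4xy - 2x - 3y - 9 modulo G:
  leading term x^2: subtract (7x)·g_1 from 7x^2 + 4xy - 2x - 3y - 9 → 4xy - 9x - 3y - 9
  leading term xy: subtract (4y)·g_1 from 4xy - 9x - 3y - 9 → -9x - 7y - 9
  leading term x: subtract (-9)·g_1 from -9x - 7y - 9 → -7y
  leading term y: subtract (-7)·g_2 from -7y → 0
  normal form = 0.
Since the normal form is 0, p ∈ I.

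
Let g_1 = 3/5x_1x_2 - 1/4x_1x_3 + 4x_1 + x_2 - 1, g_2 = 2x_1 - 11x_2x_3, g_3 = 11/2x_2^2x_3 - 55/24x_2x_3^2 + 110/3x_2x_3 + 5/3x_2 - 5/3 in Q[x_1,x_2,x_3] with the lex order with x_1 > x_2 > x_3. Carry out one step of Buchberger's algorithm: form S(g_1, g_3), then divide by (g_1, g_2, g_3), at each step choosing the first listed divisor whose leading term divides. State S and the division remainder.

S(g_1, g_3) = -10/33x_1x_2 + 10/33x_1 + 5/3x_2^2x_3 - 5/3x_2x_3; remainder on division = 0.

lcm(LM(g_1), LM(g_3)) = x_1x_2^2x_3.
S = (lcm/LT(g_1))·g_1 − (lcm/LT(g_3))·g_3 = -10/33x_1x_2 + 10/33x_1 + 5/3x_2^2x_3 - 5/3x_2x_3.
Reduce S modulo (g_1, g_2, g_3) in that order:
  leading term x_1x_2: subtract (-50/99)·g_1 from -10/33x_1x_2 + 10/33x_1 + 5/3x_2^2x_3 - 5/3x_2x_3 → -25/198x_1x_3 + 230/99x_1 + 5/3x_2^2x_3 - 5/3x_2x_3 + 50/99x_2 - 50/99
  leading term x_1x_3: subtract (-25/396x_3)·g_2 from -25/198x_1x_3 + 230/99x_1 + 5/3x_2^2x_3 - 5/3x_2x_3 + 50/99x_2 - 50/99 → 230/99x_1 + 5/3x_2^2x_3 - 25/36x_2x_3^2 - 5/3x_2x_3 + 50/99x_2 - 50/99
  leading term x_1: subtract (115/99)·g_2 from 230/99x_1 + 5/3x_2^2x_3 - 25/36x_2x_3^2 - 5/3x_2x_3 + 50/99x_2 - 50/99 → 5/3x_2^2x_3 - 25/36x_2x_3^2 + 100/9x_2x_3 + 50/99x_2 - 50/99
  leading term x_2^2x_3: subtract (10/33)·g_3 from 5/3x_2^2x_3 - 25/36x_2x_3^2 + 100/9x_2x_3 + 50/99x_2 - 50/99 → 0
The remainder is 0, so this S-polynomial contributes no new basis element.
This is the inner loop of Buchberger's algorithm — each nonzero remainder becomes a new basis element.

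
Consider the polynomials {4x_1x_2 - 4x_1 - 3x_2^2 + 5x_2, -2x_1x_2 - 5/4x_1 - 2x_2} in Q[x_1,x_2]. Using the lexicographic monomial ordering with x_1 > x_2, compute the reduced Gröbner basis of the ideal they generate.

G = {x_1 + 6/13x_2^2 - 2/13x_2, x_2^3 + 7/24x_2^2 - 19/8x_2}

f_1 = 4x_1x_2 - 4x_1 - 3x_2^2 + 5x_2, LT = x_1x_2.
f_2 = -2x_1x_2 - 5/4x_1 - 2x_2, LT = x_1x_2.

S(f_1,f_2): lcm = x_1x_2. S = -13/8x_1 - 3/4x_2^2 + 1/4x_2.
  leading term x_1: no divisor's leading term divides it; move -13/8x_1 to the remainder.
  leading term x_2^2: no divisor's leading term divides it; move -3/4x_2^2 to the remainder.
  leading term x_2: no divisor's leading term divides it; move 1/4x_2 to the remainder.
  remainder -13/8x_1 - 3/4x_2^2 + 1/4x_2 ≠ 0; add g_3 = -13/8x_1 - 3/4x_2^2 + 1/4x_2 to the basis.

S(f_1,g_3): lcm = x_1x_2. S = -x_1 - 6/13x_2^3 - 31/52x_2^2 + 5/4x_2.
  leading term x_1: subtract (8/13)·g_3 from -x_1 - 6/13x_2^3 - 31/52x_2^2 + 5/4x_2 → -6/13x_2^3 - 7/52x_2^2 + 57/52x_2
  leading term x_2^3: no divisor's leading term divides it; move -6/13x_2^3 to the remainder.
  leading term x_2^2: no divisor's leading term divides it; move -7/52x_2^2 to the remainder.
  leading term x_2: no divisor's leading term divides it; move 57/52x_2 to the remainder.
  remainder -6/13x_2^3 - 7/52x_2^2 + 57/52x_2 ≠ 0; add g_4 = -6/13x_2^3 - 7/52x_2^2 + 57/52x_2 to the basis.

The other S-polynomials (S(f_2,g_3), S(f_1,g_4), S(f_2,g_4), S(g_3,g_4)) all reduce to 0 modulo the current basis, so we have a Gröbner basis.
Inter-reduce: drop elements whose leading term is divisible by another's, tail-reduce, and make monic.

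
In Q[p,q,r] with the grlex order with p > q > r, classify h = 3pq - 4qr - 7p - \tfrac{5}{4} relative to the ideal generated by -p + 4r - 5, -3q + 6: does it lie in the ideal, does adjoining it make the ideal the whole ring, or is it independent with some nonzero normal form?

First compute the reduced Gröbner basis of I by Buchberger's algorithm.
f_1 = -p + 4r - 5, LT = p.
f_2 = -3q + 6, LT = q.

S(f_1,f_2): leading monomials are coprime, so the S-polynomial reduces to 0 (Buchberger's first criterion).
Every S-polynomial of the final basis reduces to 0, so we have a Gröbner basis.
Inter-reduce: drop elements whose leading term is divisible by another's, tail-reduce, and make monic.
Reduced Gröbner basis: {p - 4r + 5, q - 2}.
Label its elements g_1 = p - 4r + 5, g_2 = q - 2.

Reduce h = 3pq - 4qr - 7p - \tfrac{5}{4} modulo G:
  leading term pq: subtract (3q)·g_1 from 3pq - 4qr - 7p - \tfrac{5}{4} → 8qr - 7p - 15q - \tfrac{5}{4}
  leading term qr: subtract (8r)·g_2 from 8qr - 7p - 15q - \tfrac{5}{4} → -7p - 15q + 16r - \tfrac{5}{4}
  leading term p: subtract (-7)·g_1 from -7p - 15q + 16r - \tfrac{5}{4} → -15q - 12r + \tfrac{135}{4}
  leading term q: subtract (-15)·g_2 from -15q - 12r + \tfrac{135}{4} → -12r + \tfrac{15}{4}
  leading term r: no divisor's leading term divides it; move -12r to the remainder.
  leading term 1: no divisor's leading term divides it; move \tfrac{15}{4} to the remainder.
  normal form = -12r + \tfrac{15}{4}.
The normal form is nonzero, so h ∉ I. Since h minus its normal form lies in I, I + (h) = I + (n) where n = -12r + \tfrac{15}{4}; decide whether this ideal is the whole ring.
Run Buchberger on G together with n (pairs among the g_i already reduce to 0 since G is a Gröbner basis):
g_1 = p - 4r + 5, LT = p.
g_2 = q - 2, LT = q.
n = -12r + \tfrac{15}{4}, LT = r.

S(g_1,g_2): leading monomials are coprime, so the S-polynomial reduces to 0 (Buchberger's first criterion).
S(g_1,n): leading monomials are coprime, so the S-polynomial reduces to 0 (Buchberger's first criterion).
S(g_2,n): leading monomials are coprime, so the S-polynomial reduces to 0 (Buchberger's first criterion).
Every S-polynomial of the final basis reduces to 0, so we have a Gröbner basis.
Inter-reduce: drop elements whose leading term is divisible by another's, tail-reduce, and make monic.
Reduced Gröbner basis: {p + \tfrac{15}{4}, q - 2, r - \tfrac{5}{16}}.
The reduced Gröbner basis of I + (h) is {p + \tfrac{15}{4}, q - 2, r - \tfrac{5}{16}} ≠ {1}, a proper ideal, so the enlarged system stays consistent: h is independent of I, with normal form -12r + \tfrac{15}{4}.

The remainder on division by a Gröbner basis is unique — it is the normal form.

3pq - 4qr - 7p - \tfrac{5}{4} is independent of I; its normal form modulo I is -12r + \tfrac{15}{4}.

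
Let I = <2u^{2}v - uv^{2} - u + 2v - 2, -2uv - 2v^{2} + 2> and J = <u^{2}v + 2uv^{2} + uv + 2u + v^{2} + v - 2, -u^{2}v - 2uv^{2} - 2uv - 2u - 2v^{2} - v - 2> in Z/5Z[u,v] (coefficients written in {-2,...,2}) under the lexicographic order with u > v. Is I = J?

Yes, the ideals are equal.

For a fixed monomial order, each ideal has a unique reduced Gröbner basis; comparing bases decides equality.
Buchberger on the first generating set:
f_1 = 2u^{2}v - uv^{2} - u + 2v - 2, LT = u^{2}v.
f_2 = -2uv - 2v^{2} + 2, LT = uv.

S(f_1,f_2): lcm = u^{2}v. S = uv^{2} - 2u + v - 1.
  leading term uv^{2}: subtract (2v)·f_2 from uv^{2} - 2u + v - 1 → -2u - v^{3} + 2v - 1
  leading term u: no divisor's leading term divides it; move -2u to the remainder.
  leading term v^{3}: no divisor's leading term divides it; move -v^{3} to the remainder.
  leading term v: no divisor's leading term divides it; move 2v to the remainder.
  leading term 1: no divisor's leading term divides it; move -1 to the remainder.
  remainder -2u - v^{3} + 2v - 1 ≠ 0; add g_3 = -2u - v^{3} + 2v - 1 to the basis.

S(f_1,g_3): lcm = u^{2}v. S = 2uv^{4} - 2uv^{2} + 2uv + 2u + v - 1.
  leading term uv^{4}: subtract (-v^{3})·f_2 from 2uv^{4} - 2uv^{2} + 2uv + 2u + v - 1 → -2uv^{2} + 2uv + 2u - 2v^{5} + 2v^{3} + v - 1
  leading term uv^{2}: subtract (v)·f_2 from -2uv^{2} + 2uv + 2u - 2v^{5} + 2v^{3} + v - 1 → 2uv + 2u - 2v^{5} - v^{3} - v - 1
  leading term uv: subtract (-1)·f_2 from 2uv + 2u - 2v^{5} - v^{3} - v - 1 → 2u - 2v^{5} - v^{3} - 2v^{2} - v + 1
  leading term u: subtract (-1)·g_3 from 2u - 2v^{5} - v^{3} - 2v^{2} - v + 1 → -2v^{5} - 2v^{3} - 2v^{2} + v
  leading term v^{5}: no divisor's leading term divides it; move -2v^{5} to the remainder.
  leading term v^{3}: no divisor's leading term divides it; move -2v^{3} to the remainder.
  leading term v^{2}: no divisor's leading term divides it; move -2v^{2} to the remainder.
  leading term v: no divisor's leading term divides it; move v to the remainder.
  remainder -2v^{5} - 2v^{3} - 2v^{2} + v ≠ 0; add g_4 = -2v^{5} - 2v^{3} - 2v^{2} + v to the basis.

S(f_2,g_3): lcm = uv. S = 2v^{4} + 2v^{2} + 2v - 1.
  leading term v^{4}: no divisor's leading term divides it; move 2v^{4} to the remainder.
  leading term v^{2}: no divisor's leading term divides it; move 2v^{2} to the remainder.
  leading term v: no divisor's leading term divides it; move 2v to the remainder.
  leading term 1: no divisor's leading term divides it; move -1 to the remainder.
  remainder 2v^{4} + 2v^{2} + 2v - 1 ≠ 0; add g_5 = 2v^{4} + 2v^{2} + 2v - 1 to the basis.

The other S-polynomials (S(f_1,g_4), S(f_2,g_4), S(g_3,g_4), S(f_1,g_5), S(f_2,g_5), S(g_3,g_5), S(g_4,g_5)) all reduce to 0 modulo the current basis, so we have a Gröbner basis.
Inter-reduce: drop elements whose leading term is divisible by another's, tail-reduce, and make monic.
Reduced Gröbner basis: {u - 2v^{3} - v - 2, v^{4} + v^{2} + v + 2}.

Buchberger on the second generating set:
h_1 = u^{2}v + 2uv^{2} + uv + 2u + v^{2} + v - 2, LT = u^{2}v.
h_2 = -u^{2}v - 2uv^{2} - 2uv - 2u - 2v^{2} - v - 2, LT = u^{2}v.

S(h_1,h_2): lcm = u^{2}v. S = -uv - v^{2} + 1.
  leading term uv: no divisor's leading term divides it; move -uv to the remainder.
  leading term v^{2}: no divisor's leading term divides it; move -v^{2} to the remainder.
  leading term 1: no divisor's leading term divides it; move 1 to the remainder.
  remainder -uv - v^{2} + 1 ≠ 0; add k_3 = -uv - v^{2} + 1 to the basis.

S(h_1,k_3): lcm = u^{2}v. S = uv^{2} + uv - 2u + v^{2} + v - 2.
  leading term uv^{2}: subtract (-v)·k_3 from uv^{2} + uv - 2u + v^{2} + v - 2 → uv - 2u - v^{3} + v^{2} + 2v - 2
  leading term uv: subtract (-1)·k_3 from uv - 2u - v^{3} + v^{2} + 2v - 2 → -2u - v^{3} + 2v - 1
  leading term u: no divisor's leading term divides it; move -2u to the remainder.
  leading term v^{3}: no divisor's leading term divides it; move -v^{3} to the remainder.
  leading term v: no divisor's leading term divides it; move 2v to the remainder.
  leading term 1: no divisor's leading term divides it; move -1 to the remainder.
  remainder -2u - v^{3} + 2v - 1 ≠ 0; add k_4 = -2u - v^{3} + 2v - 1 to the basis.

S(h_1,k_4): lcm = u^{2}v. S = 2uv^{4} - 2uv^{2} - 2uv + 2u + v^{2} + v - 2.
  leading term uv^{4}: subtract (-2v^{3})·k_3 from 2uv^{4} - 2uv^{2} - 2uv + 2u + v^{2} + v - 2 → -2uv^{2} - 2uv + 2u - 2v^{5} + 2v^{3} + v^{2} + v - 2
  leading term uv^{2}: subtract (2v)·k_3 from -2uv^{2} - 2uv + 2u - 2v^{5} + 2v^{3} + v^{2} + v - 2 → -2uv + 2u - 2v^{5} - v^{3} + v^{2} - v - 2
  leading term uv: subtract (2)·k_3 from -2uv + 2u - 2v^{5} - v^{3} + v^{2} - v - 2 → 2u - 2v^{5} - v^{3} - 2v^{2} - v + 1
  leading term u: subtract (-1)·k_4 from 2u - 2v^{5} - v^{3} - 2v^{2} - v + 1 → -2v^{5} - 2v^{3} - 2v^{2} + v
  leading term v^{5}: no divisor's leading term divides it; move -2v^{5} to the remainder.
  leading term v^{3}: no divisor's leading term divides it; move -2v^{3} to the remainder.
  leading term v^{2}: no divisor's leading term divides it; move -2v^{2} to the remainder.
  leading term v: no divisor's leading term divides it; move v to the remainder.
  remainder -2v^{5} - 2v^{3} - 2v^{2} + v ≠ 0; add k_5 = -2v^{5} - 2v^{3} - 2v^{2} + v to the basis.

S(k_3,k_4): lcm = uv. S = 2v^{4} + 2v^{2} + 2v - 1.
  leading term v^{4}: no divisor's leading term divides it; move 2v^{4} to the remainder.
  leading term v^{2}: no divisor's leading term divides it; move 2v^{2} to the remainder.
  leading term v: no divisor's leading term divides it; move 2v to the remainder.
  leading term 1: no divisor's leading term divides it; move -1 to the remainder.
  remainder 2v^{4} + 2v^{2} + 2v - 1 ≠ 0; add k_6 = 2v^{4} + 2v^{2} + 2v - 1 to the basis.

The other S-polynomials (S(h_2,k_3), S(h_2,k_4), S(h_1,k_5), S(h_2,k_5), S(k_3,k_5), S(k_4,k_5), S(h_1,k_6), S(h_2,k_6), S(k_3,k_6), S(k_4,k_6), S(k_5,k_6)) all reduce to 0 modulo the current basis, so we have a Gröbner basis.
Inter-reduce: drop elements whose leading term is divisible by another's, tail-reduce, and make monic.
Reduced Gröbner basis: {u - 2v^{3} - v - 2, v^{4} + v^{2} + v + 2}.

These coincide, so the ideals are equal.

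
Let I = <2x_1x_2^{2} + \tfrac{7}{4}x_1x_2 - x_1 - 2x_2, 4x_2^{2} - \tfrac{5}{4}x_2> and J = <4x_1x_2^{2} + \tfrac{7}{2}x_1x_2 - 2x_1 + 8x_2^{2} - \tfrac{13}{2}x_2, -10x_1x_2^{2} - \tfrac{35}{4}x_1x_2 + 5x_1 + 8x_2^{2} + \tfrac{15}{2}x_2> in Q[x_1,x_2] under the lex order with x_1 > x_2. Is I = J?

For a fixed monomial order, each ideal has a unique reduced Gröbner basis; comparing bases decides equality.
Buchberger on the first generating set:
f_1 = 2x_1x_2^{2} + \tfrac{7}{4}x_1x_2 - x_1 - 2x_2, LT = x_1x_2^{2}.
f_2 = 4x_2^{2} - \tfrac{5}{4}x_2, LT = x_2^{2}.

S(f_1,f_2): lcm = x_1x_2^{2}. S = \tfrac{19}{16}x_1x_2 - \tfrac{1}{2}x_1 - x_2.
  reduce S modulo (f_1, f_2):
  remainder \tfrac{19}{16}x_1x_2 - \tfrac{1}{2}x_1 - x_2 ≠ 0; add g_3 = \tfrac{19}{16}x_1x_2 - \tfrac{1}{2}x_1 - x_2 to the basis.

S(f_1,g_3): lcm = x_1x_2^{2}. S = \tfrac{197}{152}x_1x_2 - \tfrac{1}{2}x_1 + \tfrac{16}{19}x_2^{2} - x_2.
  reduce S modulo (f_1, f_2, g_3):
  remainder \tfrac{33}{722}x_1 + \tfrac{128}{361}x_2 ≠ 0; add g_4 = \tfrac{33}{722}x_1 + \tfrac{128}{361}x_2 to the basis.

The other S-polynomials (S(f_2,g_3), S(f_1,g_4), S(f_2,g_4), S(g_3,g_4)) all reduce to 0 modulo the current basis, so we have a Gröbner basis.
Inter-reduce: drop elements whose leading term is divisible by another's, tail-reduce, and make monic.
Reduced Gröbner basis: {x_1 + \tfrac{256}{33}x_2, x_2^{2} - \tfrac{5}{16}x_2}.

Buchberger on the second generating set:
h_1 = 4x_1x_2^{2} + \tfrac{7}{2}x_1x_2 - 2x_1 + 8x_2^{2} - \tfrac{13}{2}x_2, LT = x_1x_2^{2}.
h_2 = -10x_1x_2^{2} - \tfrac{35}{4}x_1x_2 + 5x_1 + 8x_2^{2} + \tfrac{15}{2}x_2, LT = x_1x_2^{2}.

S(h_1,h_2): lcm = x_1x_2^{2}. S = \tfrac{14}{5}x_2^{2} - \tfrac{7}{8}x_2.
  reduce S modulo (h_1, h_2):
  remainder \tfrac{14}{5}x_2^{2} - \tfrac{7}{8}x_2 ≠ 0; add k_3 = \tfrac{14}{5}x_2^{2} - \tfrac{7}{8}x_2 to the basis.

S(h_1,k_3): lcm = x_1x_2^{2}. S = \tfrac{19}{16}x_1x_2 - \tfrac{1}{2}x_1 + 2x_2^{2} - \tfrac{13}{8}x_2.
  reduce S modulo (h_1, h_2, k_3):
  remainder \tfrac{19}{16}x_1x_2 - \tfrac{1}{2}x_1 - x_2 ≠ 0; add k_4 = \tfrac{19}{16}x_1x_2 - \tfrac{1}{2}x_1 - x_2 to the basis.

S(h_1,k_4): lcm = x_1x_2^{2}. S = \tfrac{197}{152}x_1x_2 - \tfrac{1}{2}x_1 + \tfrac{54}{19}x_2^{2} - \tfrac{13}{8}x_2.
  reduce S modulo (h_1, h_2, k_3, k_4):
  remainder \tfrac{33}{722}x_1 + \tfrac{128}{361}x_2 ≠ 0; add k_5 = \tfrac{33}{722}x_1 + \tfrac{128}{361}x_2 to the basis.

The other S-polynomials (S(h_2,k_3), S(h_2,k_4), S(k_3,k_4), S(h_1,k_5), S(h_2,k_5), S(k_3,k_5), S(k_4,k_5)) all reduce to 0 modulo the current basis, so we have a Gröbner basis.
Inter-reduce: drop elements whose leading term is divisible by another's, tail-reduce, and make monic.
Reduced Gröbner basis: {x_1 + \tfrac{256}{33}x_2, x_2^{2} - \tfrac{5}{16}x_2}.

Same reduced basis, so the two generating sets span the same ideal.

Yes, the ideals are equal.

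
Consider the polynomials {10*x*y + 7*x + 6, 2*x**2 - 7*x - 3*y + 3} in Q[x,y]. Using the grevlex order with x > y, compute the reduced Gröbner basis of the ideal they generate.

f_1 = 10*x*y + 7*x + 6, LT = x*y.
f_2 = 2*x**2 - 7*x - 3*y + 3, LT = x**2.

S(f_1,f_2): lcm = x**2*y. S = 7/10*x**2 + 7/2*x*y + 3/2*y**2 + 3/5*x - 3/2*y.
  leading term x**2: subtract (7/20)·f_2 from 7/10*x**2 + 7/2*x*y + 3/2*y**2 + 3/5*x - 3/2*y → 7/2*x*y + 3/2*y**2 + 61/20*x - 9/20*y - 21/20
  leading term x*y: subtract (7/20)·f_1 from 7/2*x*y + 3/2*y**2 + 61/20*x - 9/20*y - 21/20 → 3/2*y**2 + 3/5*x - 9/20*y - 63/20
  leading term y**2: no divisor's leading term divides it; move 3/2*y**2 to the remainder.
  leading term x: no divisor's leading term divides it; move 3/5*x to the remainder.
  leading term y: no divisor's leading term divides it; move -9/20*y to the remainder.
  leading term 1: no divisor's leading term divides it; move -63/20 to the remainder.
  remainder 3/2*y**2 + 3/5*x - 9/20*y - 63/20 ≠ 0; add g_3 = 3/2*y**2 + 3/5*x - 9/20*y - 63/20 to the basis.

The other S-polynomials (S(f_1,g_3), S(f_2,g_3)) all reduce to 0 modulo the current basis, so we have a Gröbner basis.

G = {x**2 - 7/2*x - 3/2*y + 3/2, x*y + 7/10*x + 3/5, y**2 + 2/5*x - 3/10*y - 21/10}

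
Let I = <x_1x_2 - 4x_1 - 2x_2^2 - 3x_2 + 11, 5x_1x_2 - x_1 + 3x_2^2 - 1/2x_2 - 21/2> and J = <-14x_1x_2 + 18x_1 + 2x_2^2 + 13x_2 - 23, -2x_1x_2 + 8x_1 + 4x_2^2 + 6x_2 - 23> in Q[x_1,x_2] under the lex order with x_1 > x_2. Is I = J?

Equality of ideals is decidable: compute both reduced Gröbner bases (unique for the ordering) and check whether they agree.
Buchberger on the first generating set:
f_1 = x_1x_2 - 4x_1 - 2x_2^2 - 3x_2 + 11, LT = x_1x_2.
f_2 = 5x_1x_2 - x_1 + 3x_2^2 - 1/2x_2 - 21/2, LT = x_1x_2.

S(f_1,f_2): lcm = x_1x_2. S = -19/5x_1 - 13/5x_2^2 - 29/10x_2 + 131/10.
  leading term x_1: no divisor's leading term divides it; move -19/5x_1 to the remainder.
  leading term x_2^2: no divisor's leading term divides it; move -13/5x_2^2 to the remainder.
  leading term x_2: no divisor's leading term divides it; move -29/10x_2 to the remainder.
  leading term 1: no divisor's leading term divides it; move 131/10 to the remainder.
  remainder -19/5x_1 - 13/5x_2^2 - 29/10x_2 + 131/10 ≠ 0; add g_3 = -19/5x_1 - 13/5x_2^2 - 29/10x_2 + 131/10 to the basis.

S(f_1,g_3): lcm = x_1x_2. S = -4x_1 - 13/19x_2^3 - 105/38x_2^2 + 17/38x_2 + 11.
  leading term x_1: subtract (20/19)·g_3 from -4x_1 - 13/19x_2^3 - 105/38x_2^2 + 17/38x_2 + 11 → -13/19x_2^3 - 1/38x_2^2 + 7/2x_2 - 53/19
  leading term x_2^3: no divisor's leading term divides it; move -13/19x_2^3 to the remainder.
  leading term x_2^2: no divisor's leading term divides it; move -1/38x_2^2 to the remainder.
  leading term x_2: no divisor's leading term divides it; move 7/2x_2 to the remainder.
  leading term 1: no divisor's leading term divides it; move -53/19 to the remainder.
  remainder -13/19x_2^3 - 1/38x_2^2 + 7/2x_2 - 53/19 ≠ 0; add g_4 = -13/19x_2^3 - 1/38x_2^2 + 7/2x_2 - 53/19 to the basis.

The other S-polynomials (S(f_2,g_3), S(f_1,g_4), S(f_2,g_4), S(g_3,g_4)) all reduce to 0 modulo the current basis, so we have a Gröbner basis.
Inter-reduce: drop elements whose leading term is divisible by another's, tail-reduce, and make monic.
Reduced Gröbner basis: {x_1 + 13/19x_2^2 + 29/38x_2 - 131/38, x_2^3 + 1/26x_2^2 - 133/26x_2 + 53/13}.

Buchberger on the second generating set:
h_1 = -14x_1x_2 + 18x_1 + 2x_2^2 + 13x_2 - 23, LT = x_1x_2.
h_2 = -2x_1x_2 + 8x_1 + 4x_2^2 + 6x_2 - 23, LT = x_1x_2.

S(h_1,h_2): lcm = x_1x_2. S = 19/7x_1 + 13/7x_2^2 + 29/14x_2 - 69/7.
  leading term x_1: no divisor's leading term divides it; move 19/7x_1 to the remainder.
  leading term x_2^2: no divisor's leading term divides it; move 13/7x_2^2 to the remainder.
  leading term x_2: no divisor's leading term divides it; move 29/14x_2 to the remainder.
  leading term 1: no divisor's leading term divides it; move -69/7 to the remainder.
  remainder 19/7x_1 + 13/7x_2^2 + 29/14x_2 - 69/7 ≠ 0; add k_3 = 19/7x_1 + 13/7x_2^2 + 29/14x_2 - 69/7 to the basis.

S(h_1,k_3): lcm = x_1x_2. S = -9/7x_1 - 13/19x_2^3 - 241/266x_2^2 + 719/266x_2 + 23/14.
  leading term x_1: subtract (-9/19)·k_3 from -9/7x_1 - 13/19x_2^3 - 241/266x_2^2 + 719/266x_2 + 23/14 → -13/19x_2^3 - 1/38x_2^2 + 70/19x_2 - 115/38
  leading term x_2^3: no divisor's leading term divides it; move -13/19x_2^3 to the remainder.
  leading term x_2^2: no divisor's leading term divides it; move -1/38x_2^2 to the remainder.
  leading term x_2: no divisor's leading term divides it; move 70/19x_2 to the remainder.
  leading term 1: no divisor's leading term divides it; move -115/38 to the remainder.
  remainder -13/19x_2^3 - 1/38x_2^2 + 70/19x_2 - 115/38 ≠ 0; add k_4 = -13/19x_2^3 - 1/38x_2^2 + 70/19x_2 - 115/38 to the basis.

The other S-polynomials (S(h_2,k_3), S(h_1,k_4), S(h_2,k_4), S(k_3,k_4)) all reduce to 0 modulo the current basis, so we have a Gröbner basis.
Inter-reduce: drop elements whose leading term is divisible by another's, tail-reduce, and make monic.
Reduced Gröbner basis: {x_1 + 13/19x_2^2 + 29/38x_2 - 69/19, x_2^3 + 1/26x_2^2 - 70/13x_2 + 115/26}.

Since the reduced bases disagree, the two ideals are not the same.
The same test decides containment: I ⊆ J iff every generator of I reduces to 0 modulo a Gröbner basis of J.

No, the ideals differ.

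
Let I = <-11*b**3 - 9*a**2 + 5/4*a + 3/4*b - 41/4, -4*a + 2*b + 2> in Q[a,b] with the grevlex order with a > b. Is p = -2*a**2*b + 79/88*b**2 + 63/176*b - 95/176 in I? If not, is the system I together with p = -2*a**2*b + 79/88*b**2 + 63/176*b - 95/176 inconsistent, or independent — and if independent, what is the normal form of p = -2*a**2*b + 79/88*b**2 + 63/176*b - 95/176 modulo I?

-2*a**2*b + 79/88*b**2 + 63/176*b - 95/176 lies in I (it reduces to 0).

First compute the reduced Gröbner basis of I by Buchberger's algorithm.
f_1 = -11*b**3 - 9*a**2 + 5/4*a + 3/4*b - 41/4, LT = b**3.
f_2 = -4*a + 2*b + 2, LT = a.

The S-polynomials (S(f_1,f_2)) all reduce to 0 modulo the current basis, so we have a Gröbner basis.
Inter-reduce: drop elements whose leading term is divisible by another's, tail-reduce, and make monic.
Reduced Gröbner basis: {b**3 + 9/44*b**2 + 25/88*b + 95/88, a - 1/2*b - 1/2}.
Label its elements g_1 = b**3 + 9/44*b**2 + 25/88*b + 95/88, g_2 = a - 1/2*b - 1/2.

Reduce p = -2*a**2*b + 79/88*b**2 + 63/176*b - 95/176 modulo G:
  leading term a**2*b: subtract (-2*a*b)·g_2 from -2*a**2*b + 79/88*b**2 + 63/176*b - 95/176 → -a*b**2 - a*b + 79/88*b**2 + 63/176*b - 95/176
  leading term a*b**2: subtract (-b**2)·g_2 from -a*b**2 - a*b + 79/88*b**2 + 63/176*b - 95/176 → -1/2*b**3 - a*b + 35/88*b**2 + 63/176*b - 95/176
  leading term b**3: subtract (-1/2)·g_1 from -1/2*b**3 - a*b + 35/88*b**2 + 63/176*b - 95/176 → -a*b + 1/2*b**2 + 1/2*b
  leading term a*b: subtract (-b)·g_2 from -a*b + 1/2*b**2 + 1/2*b → 0
  normal form = 0.
Since the normal form is 0, p ∈ I.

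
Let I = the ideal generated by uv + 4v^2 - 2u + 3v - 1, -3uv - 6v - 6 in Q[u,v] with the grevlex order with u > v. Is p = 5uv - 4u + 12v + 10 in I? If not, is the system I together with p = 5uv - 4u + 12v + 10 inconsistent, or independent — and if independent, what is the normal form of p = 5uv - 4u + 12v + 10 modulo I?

Adjoining 5uv - 4u + 12v + 10 makes the ideal the whole ring: the system is inconsistent.

First compute the reduced Gröbner basis of I by Buchberger's algorithm.
f_1 = uv + 4v^2 - 2u + 3v - 1, LT = uv.
f_2 = -3uv - 6v - 6, LT = uv.

S(f_1,f_2): lcm = uv. S = 4v^2 - 2u + v - 3.
  reduce S modulo (f_1, f_2):
  remainder 4v^2 - 2u + v - 3 ≠ 0; add h_3 = 4v^2 - 2u + v - 3 to the basis.

S(f_1,h_3): lcm = uv^2. S = 4v^3 + 1/2u^2 - 9/4uv + 3v^2 + 3/4u - v.
  reduce S modulo (f_1, f_2, h_3):
  remainder 1/2u^2 + 7/4u + 2v + 2 ≠ 0; add h_4 = 1/2u^2 + 7/4u + 2v + 2 to the basis.

The other S-polynomials (S(f_2,h_3), S(f_1,h_4), S(f_2,h_4), S(h_3,h_4)) all reduce to 0 modulo the current basis, so we have a Gröbner basis.
Inter-reduce: drop elements whose leading term is divisible by another's, tail-reduce, and make monic.
Reduced Gröbner basis: {u^2 + 7/2u + 4v + 4, uv + 2v + 2, v^2 - 1/2u + 1/4v - 3/4}.
Label its elements g_1 = u^2 + 7/2u + 4v + 4, g_2 = uv + 2v + 2, g_3 = v^2 - 1/2u + 1/4v - 3/4.

Reduce p = 5uv - 4u + 12v + 10 modulo G:
  leading term uv: subtract (5)·g_2 from 5uv - 4u + 12v + 10 → -4u + 2v
  leading term u: no divisor's leading term divides it; move -4u to the remainder.
  leading term v: no divisor's leading term divides it; move 2v to the remainder.
  normal form = -4u + 2v.
The normal form is nonzero, so p ∉ I. Since p minus its normal form lies in I, I + (p) = I + (r) where r = -4u + 2v; decide whether this ideal is the whole ring.
Run Buchberger on G together with r (pairs among the g_i already reduce to 0 since G is a Gröbner basis):
g_1 = u^2 + 7/2u + 4v + 4, LT = u^2.
g_2 = uv + 2v + 2, LT = uv.
g_3 = v^2 - 1/2u + 1/4v - 3/4, LT = v^2.
r = -4u + 2v, LT = u.

S(g_1,r): lcm = u^2. S = 1/2uv + 7/2u + 4v + 4.
  reduce S modulo (g_1, g_2, g_3, r):
  remainder 19/4v + 3 ≠ 0; add m_5 = 19/4v + 3 to the basis.

S(g_2,r): lcm = uv. S = 1/2v^2 + 2v + 2.
  reduce S modulo (g_1, g_2, g_3, r, m_5):
  remainder 169/152 ≠ 0; add m_6 = 169/152 to the basis.

The other S-polynomials (S(g_1,g_2), S(g_1,g_3), S(g_2,g_3), S(g_3,r), S(g_1,m_5), S(g_2,m_5), S(g_3,m_5), S(r,m_5), S(g_1,m_6), S(g_2,m_6), S(g_3,m_6), S(r,m_6), S(m_5,m_6)) all reduce to 0 modulo the current basis, so we have a Gröbner basis.
Inter-reduce: drop elements whose leading term is divisible by another's, tail-reduce, and make monic.
Reduced Gröbner basis: {1}.
The reduced Gröbner basis of I + (p) is {1}: the ideal is the whole ring, so the enlarged system has no common solution — adjoining p is inconsistent.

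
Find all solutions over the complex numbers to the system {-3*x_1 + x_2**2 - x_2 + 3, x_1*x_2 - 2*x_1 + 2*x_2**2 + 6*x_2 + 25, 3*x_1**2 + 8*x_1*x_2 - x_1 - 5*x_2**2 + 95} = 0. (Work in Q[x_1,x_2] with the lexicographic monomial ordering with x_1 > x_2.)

Compute a lex Gröbner basis by Buchberger's algorithm.
f_1 = -3*x_1 + x_2**2 - x_2 + 3, LT = x_1.
f_2 = x_1*x_2 - 2*x_1 + 2*x_2**2 + 6*x_2 + 25, LT = x_1*x_2.
f_3 = 3*x_1**2 + 8*x_1*x_2 - x_1 - 5*x_2**2 + 95, LT = x_1**2.

S(f_1,f_2): lcm = x_1*x_2. S = 2*x_1 - 1/3*x_2**3 - 5/3*x_2**2 - 7*x_2 - 25.
  reduce S modulo (f_1, f_2, f_3):
  remainder -1/3*x_2**3 - x_2**2 - 23/3*x_2 - 23 ≠ 0; add h_4 = -1/3*x_2**3 - x_2**2 - 23/3*x_2 - 23 to the basis.

S(f_1,f_3): lcm = x_1**2. S = -1/3*x_1*x_2**2 - 7/3*x_1*x_2 - 2/3*x_1 + 5/3*x_2**2 - 95/3.
  reduce S modulo (f_1, f_2, f_3, h_4):
  remainder 49/9*x_2**2 + 119/9*x_2 - 28/3 ≠ 0; add h_5 = 49/9*x_2**2 + 119/9*x_2 - 28/3 to the basis.

S(f_2,f_3): lcm = x_1**2*x_2. S = -2*x_1**2 - 2/3*x_1*x_2**2 + 19/3*x_1*x_2 + 25*x_1 + 5/3*x_2**3 - 95/3*x_2.
  reduce S modulo (f_1, f_2, f_3, h_4, h_5):
  remainder -127*x_2 - 381 ≠ 0; add h_6 = -127*x_2 - 381 to the basis.

The other S-polynomials (S(f_1,h_4), S(f_2,h_4), S(f_3,h_4), S(f_1,h_5), S(f_2,h_5), S(f_3,h_5), S(h_4,h_5), S(f_1,h_6), S(f_2,h_6), S(f_3,h_6), S(h_4,h_6), S(h_5,h_6)) all reduce to 0 modulo the current basis, so we have a Gröbner basis.
Inter-reduce: drop elements whose leading term is divisible by another's, tail-reduce, and make monic.
Reduced Gröbner basis: {x_1 - 5, x_2 + 3}.

A lex Gröbner basis eliminates variables successively. Here x_2 + 3 depends only on x_2, with roots {-3}; lifting each root through the earlier basis elements recovers the full solutions.
  x_2 = -3: the earlier basis element becomes x_1 - 5 = 0, giving x_1 = 5 — point (5, -3).

{(5, -3)}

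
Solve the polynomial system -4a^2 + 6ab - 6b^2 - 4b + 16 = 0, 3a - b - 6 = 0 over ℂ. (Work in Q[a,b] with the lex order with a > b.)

{(2, 0), (11/5, 3/5)}

Compute a lex Gröbner basis by Buchberger's algorithm.
f_1 = -4a^2 + 6ab - 6b^2 - 4b + 16, LT = a^2.
f_2 = 3a - b - 6, LT = a.

S(f_1,f_2): lcm = a^2. S = -7/6ab + 2a + 3/2b^2 + b - 4.
  leading term ab: subtract (-7/18b)·f_2 from -7/6ab + 2a + 3/2b^2 + b - 4 → 2a + 10/9b^2 - 4/3b - 4
  leading term a: subtract (2/3)·f_2 from 2a + 10/9b^2 - 4/3b - 4 → 10/9b^2 - 2/3b
  leading term b^2: no divisor's leading term divides it; move 10/9b^2 to the remainder.
  leading term b: no divisor's leading term divides it; move -2/3b to the remainder.
  remainder 10/9b^2 - 2/3b ≠ 0; add h_3 = 10/9b^2 - 2/3b to the basis.

The other S-polynomials (S(f_1,h_3), S(f_2,h_3)) all reduce to 0 modulo the current basis, so we have a Gröbner basis.
Inter-reduce: drop elements whose leading term is divisible by another's, tail-reduce, and make monic.
Reduced Gröbner basis: {a - 1/3b - 2, b^2 - 3/5b}.

From the last basis element, b^2 - 3/5b = 0, so b takes values in {0, 3/5}. Each choice, substituted upward through the basis, yields the corresponding point(s) of the solution set.
  b = 0: the earlier basis element becomes a - 2 = 0, giving a = 2 — point (2, 0).
  b = 3/5: the earlier basis element becomes a - 11/5 = 0, giving a = 11/5 — point (11/5, 3/5).
Each listed point satisfies every original equation (direct substitution).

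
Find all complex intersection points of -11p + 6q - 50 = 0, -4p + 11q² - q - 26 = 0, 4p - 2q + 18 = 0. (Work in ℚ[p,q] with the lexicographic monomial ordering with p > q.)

{(-4, 1)}

Compute a lex Gröbner basis by Buchberger's algorithm.
f_1 = -11p + 6q - 50, LT = p.
f_2 = -4p + 11q² - q - 26, LT = p.
f_3 = 4p - 2q + 18, LT = p.

S(f_1,f_2): lcm = p. S = 11/4q² - 35/44q - 43/22.
  leading term q²: no divisor's leading term divides it; move 11/4q² to the remainder.
  leading term q: no divisor's leading term divides it; move -35/44q to the remainder.
  leading term 1: no divisor's leading term divides it; move -43/22 to the remainder.
  remainder 11/4q² - 35/44q - 43/22 ≠ 0; add h_4 = 11/4q² - 35/44q - 43/22 to the basis.

S(f_1,f_3): lcm = p. S = -1/22q + 1/22.
  leading term q: no divisor's leading term divides it; move -1/22q to the remainder.
  leading term 1: no divisor's leading term divides it; move 1/22 to the remainder.
  remainder -1/22q + 1/22 ≠ 0; add h_5 = -1/22q + 1/22 to the basis.

The other S-polynomials (S(f_2,f_3), S(f_1,h_4), S(f_2,h_4), S(f_3,h_4), S(f_1,h_5), S(f_2,h_5), S(f_3,h_5), S(h_4,h_5)) all reduce to 0 modulo the current basis, so we have a Gröbner basis.
Inter-reduce: drop elements whose leading term is divisible by another's, tail-reduce, and make monic.
Reduced Gröbner basis: {p + 4, q - 1}.

A lex Gröbner basis eliminates variables successively. Here q - 1 depends only on q, with roots {1}; lifting each root through the earlier basis elements recovers the full solutions.
  q = 1: the earlier basis element becomes p + 4 = 0, giving p = -4 — point (-4, 1).
Substituting each solution back into the original system confirms all equations vanish.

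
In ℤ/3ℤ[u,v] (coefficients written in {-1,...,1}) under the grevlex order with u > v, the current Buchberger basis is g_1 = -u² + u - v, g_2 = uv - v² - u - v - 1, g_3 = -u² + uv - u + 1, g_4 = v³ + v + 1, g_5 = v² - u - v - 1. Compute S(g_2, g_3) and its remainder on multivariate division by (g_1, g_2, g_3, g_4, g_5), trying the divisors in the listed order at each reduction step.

S(g_2, g_3) = -u² + uv - u + v; remainder on division = v - 1.

lcm(LM(g_2), LM(g_3)) = u²v.
S = (lcm/LT(g_2))·g_2 − (lcm/LT(g_3))·g_3 = -u² + uv - u + v.
Reduce S modulo (g_1, g_2, g_3, g_4, g_5) in that order:
  leading term u²: subtract (1)·g_1 from -u² + uv - u + v → uv + u - v
  leading term uv: subtract (1)·g_2 from uv + u - v → v² - u + 1
  leading term v²: subtract (1)·g_5 from v² - u + 1 → v - 1
  leading term v: no divisor's leading term divides it; move v to the remainder.
  leading term 1: no divisor's leading term divides it; move -1 to the remainder.
The remainder v - 1 is nonzero, so it would be added as the next basis element.
An S-polynomial is built so that the two leading terms cancel; whether anything survives reduction is exactly the Gröbner-basis criterion.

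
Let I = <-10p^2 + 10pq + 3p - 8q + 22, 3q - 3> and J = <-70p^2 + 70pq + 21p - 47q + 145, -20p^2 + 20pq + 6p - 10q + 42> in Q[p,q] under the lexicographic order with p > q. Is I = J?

Equality of ideals is decidable: compute both reduced Gröbner bases (unique for the ordering) and check whether they agree.
Buchberger on the first generating set:
f_1 = -10p^2 + 10pq + 3p - 8q + 22, LT = p^2.
f_2 = 3q - 3, LT = q.

The S-polynomials (S(f_1,f_2)) all reduce to 0 modulo the current basis, so we have a Gröbner basis.
Inter-reduce: drop elements whose leading term is divisible by another's, tail-reduce, and make monic.
Reduced Gröbner basis: {p^2 - 13/10p - 7/5, q - 1}.

Buchberger on the second generating set:
h_1 = -70p^2 + 70pq + 21p - 47q + 145, LT = p^2.
h_2 = -20p^2 + 20pq + 6p - 10q + 42, LT = p^2.

S(h_1,h_2): lcm = p^2. S = 6/35q + 1/35.
  reduce S modulo (h_1, h_2):
  remainder 6/35q + 1/35 ≠ 0; add k_3 = 6/35q + 1/35 to the basis.

The other S-polynomials (S(h_1,k_3), S(h_2,k_3)) all reduce to 0 modulo the current basis, so we have a Gröbner basis.
Inter-reduce: drop elements whose leading term is divisible by another's, tail-reduce, and make monic.
Reduced Gröbner basis: {p^2 - 2/15p - 131/60, q + 1/6}.

These differ, so the ideals are not equal.

No, the ideals differ.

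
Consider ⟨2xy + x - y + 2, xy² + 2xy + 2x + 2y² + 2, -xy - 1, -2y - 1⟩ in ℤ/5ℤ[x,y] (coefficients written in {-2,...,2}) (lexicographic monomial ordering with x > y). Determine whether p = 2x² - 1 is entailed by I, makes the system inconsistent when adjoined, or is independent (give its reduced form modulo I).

First compute the reduced Gröbner basis of I by Buchberger's algorithm.
f_1 = 2xy + x - y + 2, LT = xy.
f_2 = xy² + 2xy + 2x + 2y² + 2, LT = xy².
f_3 = -xy - 1, LT = xy.
f_4 = -2y - 1, LT = y.

S(f_1,f_3): lcm = xy. S = -2x + 2y.
  leading term x: no divisor's leading term divides it; move -2x to the remainder.
  leading term y: subtract (-1)·f_4 from 2y → -1
  leading term 1: no divisor's leading term divides it; move -1 to the remainder.
  remainder -2x - 1 ≠ 0; add h_5 = -2x - 1 to the basis.

The other S-polynomials (S(f_1,f_2), S(f_1,f_4), S(f_2,f_3), S(f_2,f_4), S(f_3,f_4), S(f_1,h_5), S(f_2,h_5), S(f_3,h_5), S(f_4,h_5)) all reduce to 0 modulo the current basis, so we have a Gröbner basis.
Inter-reduce: drop elements whose leading term is divisible by another's, tail-reduce, and make monic.
Reduced Gröbner basis: {x - 2, y - 2}.
Label its elements g_1 = x - 2, g_2 = y - 2.

Reduce p = 2x² - 1 modulo G:
  leading term x²: subtract (2x)·g_1 from 2x² - 1 → -x - 1
  leading term x: subtract (-1)·g_1 from -x - 1 → 2
  leading term 1: no divisor's leading term divides it; move 2 to the remainder.
  normal form = 2.
The normal form is nonzero, so p ∉ I. Since p minus its normal form lies in I, I + (p) = I + (r) where r = 2; decide whether this ideal is the whole ring.
Here r = 2 is a nonzero constant, hence a unit: 1 ∈ I + (p), the Gröbner basis of I + (p) is {1}, and the enlarged system has no common solution — adjoining p is inconsistent.

Adjoining 2x² - 1 makes the ideal the whole ring: the system is inconsistent.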